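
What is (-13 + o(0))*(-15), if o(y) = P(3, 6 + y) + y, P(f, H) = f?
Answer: 150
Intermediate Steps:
o(y) = 3 + y
(-13 + o(0))*(-15) = (-13 + (3 + 0))*(-15) = (-13 + 3)*(-15) = -10*(-15) = 150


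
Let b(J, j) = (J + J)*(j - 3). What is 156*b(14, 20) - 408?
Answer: 73848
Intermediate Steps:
b(J, j) = 2*J*(-3 + j) (b(J, j) = (2*J)*(-3 + j) = 2*J*(-3 + j))
156*b(14, 20) - 408 = 156*(2*14*(-3 + 20)) - 408 = 156*(2*14*17) - 408 = 156*476 - 408 = 74256 - 408 = 73848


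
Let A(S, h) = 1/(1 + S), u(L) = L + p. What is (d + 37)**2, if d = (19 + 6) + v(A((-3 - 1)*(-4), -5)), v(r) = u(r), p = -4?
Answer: 974169/289 ≈ 3370.8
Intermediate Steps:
u(L) = -4 + L (u(L) = L - 4 = -4 + L)
v(r) = -4 + r
d = 358/17 (d = (19 + 6) + (-4 + 1/(1 + (-3 - 1)*(-4))) = 25 + (-4 + 1/(1 - 4*(-4))) = 25 + (-4 + 1/(1 + 16)) = 25 + (-4 + 1/17) = 25 - 67/17 = 358/17 ≈ 21.059)
(d + 37)**2 = (358/17 + 37)**2 = (987/17)**2 = 974169/289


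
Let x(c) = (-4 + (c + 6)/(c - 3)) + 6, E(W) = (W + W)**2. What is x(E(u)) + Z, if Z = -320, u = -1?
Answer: -308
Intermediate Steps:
E(W) = 4*W**2 (E(W) = (2*W)**2 = 4*W**2)
x(c) = 2 + (6 + c)/(-3 + c) (x(c) = (-4 + (6 + c)/(-3 + c)) + 6 = 2 + (6 + c)/(-3 + c))
x(E(u)) + Z = 3*(4*(-1)**2)/(-3 + 4*(-1)**2) - 320 = 3*(4*1)/(-3 + 4*1) - 320 = 3*4/(-3 + 4) - 320 = 3*4/1 - 320 = 3*4*1 - 320 = 12 - 320 = -308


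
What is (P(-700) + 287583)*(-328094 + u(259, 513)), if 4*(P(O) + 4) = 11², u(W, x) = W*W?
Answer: -300279012681/4 ≈ -7.5070e+10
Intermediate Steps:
u(W, x) = W²
P(O) = 105/4 (P(O) = -4 + (¼)*11² = -4 + (¼)*121 = -4 + 121/4 = 105/4)
(P(-700) + 287583)*(-328094 + u(259, 513)) = (105/4 + 287583)*(-328094 + 259²) = 1150437*(-328094 + 67081)/4 = (1150437/4)*(-261013) = -300279012681/4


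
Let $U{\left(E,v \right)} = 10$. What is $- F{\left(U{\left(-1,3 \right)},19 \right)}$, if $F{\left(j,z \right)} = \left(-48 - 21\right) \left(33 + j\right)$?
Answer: $2967$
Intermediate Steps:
$F{\left(j,z \right)} = -2277 - 69 j$ ($F{\left(j,z \right)} = - 69 \left(33 + j\right) = -2277 - 69 j$)
$- F{\left(U{\left(-1,3 \right)},19 \right)} = - (-2277 - 690) = \left(-1\right) \left(-2967\right) = 2967$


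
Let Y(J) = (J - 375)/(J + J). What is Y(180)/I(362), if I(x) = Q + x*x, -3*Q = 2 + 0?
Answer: -13/3145040 ≈ -4.1335e-6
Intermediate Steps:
Y(J) = (-375 + J)/(2*J) (Y(J) = (-375 + J)/((2*J)) = (-375 + J)*(1/(2*J)) = (-375 + J)/(2*J))
Q = -⅔ (Q = -(2 + 0)/3 = -⅓*2 = -⅔ ≈ -0.66667)
I(x) = -⅔ + x² (I(x) = -⅔ + x*x = -⅔ + x²)
Y(180)/I(362) = ((½)*(-375 + 180)/180)/(-⅔ + 362²) = ((½)*(1/180)*(-195))/(-⅔ + 131044) = -13/(24*393130/3) = -13/24*3/393130 = -13/3145040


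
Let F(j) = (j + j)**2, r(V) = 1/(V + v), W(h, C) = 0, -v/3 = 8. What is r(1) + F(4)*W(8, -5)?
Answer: -1/23 ≈ -0.043478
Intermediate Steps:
v = -24 (v = -3*8 = -24)
r(V) = 1/(-24 + V) (r(V) = 1/(V - 24) = 1/(-24 + V))
F(j) = 4*j**2 (F(j) = (2*j)**2 = 4*j**2)
r(1) + F(4)*W(8, -5) = 1/(-24 + 1) + (4*4**2)*0 = 1/(-23) + (4*16)*0 = -1/23 + 64*0 = -1/23 + 0 = -1/23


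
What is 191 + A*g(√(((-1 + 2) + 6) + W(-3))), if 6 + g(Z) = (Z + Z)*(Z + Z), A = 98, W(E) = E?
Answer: 1171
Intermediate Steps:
g(Z) = -6 + 4*Z² (g(Z) = -6 + (Z + Z)*(Z + Z) = -6 + (2*Z)*(2*Z) = -6 + 4*Z²)
191 + A*g(√(((-1 + 2) + 6) + W(-3))) = 191 + 98*(-6 + 4*(√(((-1 + 2) + 6) - 3))²) = 191 + 98*(-6 + 4*(√((1 + 6) - 3))²) = 191 + 98*(-6 + 4*(√(7 - 3))²) = 191 + 98*(-6 + 4*(√4)²) = 191 + 98*(-6 + 4*2²) = 191 + 98*(-6 + 4*4) = 191 + 98*(-6 + 16) = 191 + 98*10 = 191 + 980 = 1171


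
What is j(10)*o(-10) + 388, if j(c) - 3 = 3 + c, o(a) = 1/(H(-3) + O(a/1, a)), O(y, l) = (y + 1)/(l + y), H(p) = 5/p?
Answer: 27364/73 ≈ 374.85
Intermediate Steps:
O(y, l) = (1 + y)/(l + y)
o(a) = 1/(-5/3 + (1 + a)/(2*a)) (o(a) = 1/(5/(-3) + (1 + a/1)/(a + a/1)) = 1/(5*(-1/3) + (1 + a*1)/(a + a*1)) = 1/(-5/3 + (1 + a)/(a + a)) = 1/(-5/3 + (1 + a)/((2*a))) = 1/(-5/3 + (1/(2*a))*(1 + a)) = 1/(-5/3 + (1 + a)/(2*a)))
j(c) = 6 + c (j(c) = 3 + (3 + c) = 6 + c)
j(10)*o(-10) + 388 = (6 + 10)*(6*(-10)/(3 - 7*(-10))) + 388 = 16*(6*(-10)/(3 + 70)) + 388 = 16*(6*(-10)/73) + 388 = 16*(6*(-10)*(1/73)) + 388 = 16*(-60/73) + 388 = -960/73 + 388 = 27364/73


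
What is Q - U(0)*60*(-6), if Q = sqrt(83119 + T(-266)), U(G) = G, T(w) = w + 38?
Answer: sqrt(82891) ≈ 287.91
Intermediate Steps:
T(w) = 38 + w
Q = sqrt(82891) (Q = sqrt(83119 + (38 - 266)) = sqrt(83119 - 228) = sqrt(82891) ≈ 287.91)
Q - U(0)*60*(-6) = sqrt(82891) - 0*60*(-6) = sqrt(82891) - 0*(-6) = sqrt(82891) - 1*0 = sqrt(82891) + 0 = sqrt(82891)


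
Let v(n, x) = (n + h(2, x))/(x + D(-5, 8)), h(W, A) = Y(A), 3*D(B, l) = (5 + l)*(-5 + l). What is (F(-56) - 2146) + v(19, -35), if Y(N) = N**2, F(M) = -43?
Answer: -24701/11 ≈ -2245.5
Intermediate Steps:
D(B, l) = (-5 + l)*(5 + l)/3 (D(B, l) = ((5 + l)*(-5 + l))/3 = ((-5 + l)*(5 + l))/3 = (-5 + l)*(5 + l)/3)
h(W, A) = A**2
v(n, x) = (n + x**2)/(13 + x) (v(n, x) = (n + x**2)/(x + (-25/3 + (1/3)*8**2)) = (n + x**2)/(x + (-25/3 + (1/3)*64)) = (n + x**2)/(x + (-25/3 + 64/3)) = (n + x**2)/(x + 13) = (n + x**2)/(13 + x))
(F(-56) - 2146) + v(19, -35) = (-43 - 2146) + (19 + (-35)**2)/(13 - 35) = -2189 + (19 + 1225)/(-22) = -2189 - 1/22*1244 = -2189 - 622/11 = -24701/11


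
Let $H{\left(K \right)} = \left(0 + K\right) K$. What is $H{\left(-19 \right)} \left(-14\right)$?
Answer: $-5054$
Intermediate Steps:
$H{\left(K \right)} = K^{2}$ ($H{\left(K \right)} = K K = K^{2}$)
$H{\left(-19 \right)} \left(-14\right) = \left(-19\right)^{2} \left(-14\right) = 361 \left(-14\right) = -5054$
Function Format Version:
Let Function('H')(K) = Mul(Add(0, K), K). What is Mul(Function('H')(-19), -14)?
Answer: -5054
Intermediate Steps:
Function('H')(K) = Pow(K, 2) (Function('H')(K) = Mul(K, K) = Pow(K, 2))
Mul(Function('H')(-19), -14) = Mul(Pow(-19, 2), -14) = Mul(361, -14) = -5054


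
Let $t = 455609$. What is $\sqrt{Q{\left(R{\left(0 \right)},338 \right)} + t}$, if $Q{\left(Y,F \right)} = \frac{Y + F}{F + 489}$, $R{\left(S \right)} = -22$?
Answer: $\frac{\sqrt{311604469093}}{827} \approx 674.99$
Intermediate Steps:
$Q{\left(Y,F \right)} = \frac{F + Y}{489 + F}$
$\sqrt{Q{\left(R{\left(0 \right)},338 \right)} + t} = \sqrt{\frac{338 - 22}{489 + 338} + 455609} = \sqrt{\frac{1}{827} \cdot 316 + 455609} = \sqrt{\frac{316}{827} + 455609} = \sqrt{\frac{376788959}{827}} = \frac{\sqrt{311604469093}}{827}$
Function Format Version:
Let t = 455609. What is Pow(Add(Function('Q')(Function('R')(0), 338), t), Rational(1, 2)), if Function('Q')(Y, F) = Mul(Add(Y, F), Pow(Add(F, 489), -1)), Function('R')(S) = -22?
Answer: Mul(Rational(1, 827), Pow(311604469093, Rational(1, 2))) ≈ 674.99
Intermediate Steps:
Function('Q')(Y, F) = Mul(Pow(Add(489, F), -1), Add(F, Y)) (Function('Q')(Y, F) = Mul(Add(F, Y), Pow(Add(489, F), -1)) = Mul(Pow(Add(489, F), -1), Add(F, Y)))
Pow(Add(Function('Q')(Function('R')(0), 338), t), Rational(1, 2)) = Pow(Add(Mul(Pow(Add(489, 338), -1), Add(338, -22)), 455609), Rational(1, 2)) = Pow(Add(Mul(Pow(827, -1), 316), 455609), Rational(1, 2)) = Pow(Add(Mul(Rational(1, 827), 316), 455609), Rational(1, 2)) = Pow(Add(Rational(316, 827), 455609), Rational(1, 2)) = Pow(Rational(376788959, 827), Rational(1, 2)) = Mul(Rational(1, 827), Pow(311604469093, Rational(1, 2)))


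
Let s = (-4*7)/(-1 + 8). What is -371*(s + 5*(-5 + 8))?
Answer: -4081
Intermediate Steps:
s = -4 (s = -28/7 = -28*⅐ = -4)
-371*(s + 5*(-5 + 8)) = -371*(-4 + 5*(-5 + 8)) = -371*(-4 + 5*3) = -371*(-4 + 15) = -371*11 = -4081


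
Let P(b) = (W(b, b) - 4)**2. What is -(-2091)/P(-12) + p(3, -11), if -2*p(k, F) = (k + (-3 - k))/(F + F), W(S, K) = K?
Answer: 22809/2816 ≈ 8.0998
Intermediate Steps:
P(b) = (-4 + b)**2 (P(b) = (b - 4)**2 = (-4 + b)**2)
p(k, F) = 3/(4*F) (p(k, F) = -(k + (-3 - k))/(2*(F + F)) = -(-3)/(2*(2*F)) = -(-3)*1/(2*F)/2 = -(-3)/(4*F) = 3/(4*F))
-(-2091)/P(-12) + p(3, -11) = -(-2091)/((-4 - 12)**2) + (3/4)/(-11) = -(-2091)/((-16)**2) + (3/4)*(-1/11) = -(-2091)/256 - 3/44 = -17*(-123/256) - 3/44 = 2091/256 - 3/44 = 22809/2816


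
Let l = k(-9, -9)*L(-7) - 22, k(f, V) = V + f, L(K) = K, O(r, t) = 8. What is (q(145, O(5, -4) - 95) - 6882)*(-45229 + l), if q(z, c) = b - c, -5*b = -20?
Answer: 306443875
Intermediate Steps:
b = 4 (b = -1/5*(-20) = 4)
q(z, c) = 4 - c
l = 104 (l = (-9 - 9)*(-7) - 22 = -18*(-7) - 22 = 126 - 22 = 104)
(q(145, O(5, -4) - 95) - 6882)*(-45229 + l) = ((4 - (8 - 95)) - 6882)*(-45229 + 104) = ((4 - 1*(-87)) - 6882)*(-45125) = ((4 + 87) - 6882)*(-45125) = (91 - 6882)*(-45125) = -6791*(-45125) = 306443875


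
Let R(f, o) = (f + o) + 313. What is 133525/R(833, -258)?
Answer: 133525/888 ≈ 150.37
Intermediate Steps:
R(f, o) = 313 + f + o
133525/R(833, -258) = 133525/(313 + 833 - 258) = 133525/888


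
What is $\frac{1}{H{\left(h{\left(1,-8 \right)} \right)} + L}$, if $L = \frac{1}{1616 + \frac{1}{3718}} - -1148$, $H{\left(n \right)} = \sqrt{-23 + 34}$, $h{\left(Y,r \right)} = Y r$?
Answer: $\frac{41442290479052610}{47575378020026077369} - \frac{36099536707521 \sqrt{11}}{47575378020026077369} \approx 0.00086857$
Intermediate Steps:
$H{\left(n \right)} = \sqrt{11}$
$L = \frac{6897519490}{6008289}$ ($L = \frac{1}{1616 + \frac{1}{3718}} + 1148 = \frac{1}{\frac{6008289}{3718}} + 1148 = \frac{3718}{6008289} + 1148 = \frac{6897519490}{6008289} \approx 1148.0$)
$\frac{1}{H{\left(h{\left(1,-8 \right)} \right)} + L} = \frac{1}{\sqrt{11} + \frac{6897519490}{6008289}} = \frac{1}{\frac{6897519490}{6008289} + \sqrt{11}}$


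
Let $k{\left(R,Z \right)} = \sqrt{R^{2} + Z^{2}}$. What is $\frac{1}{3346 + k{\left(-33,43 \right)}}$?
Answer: $\frac{1673}{5596389} - \frac{\sqrt{2938}}{11192778} \approx 0.0002941$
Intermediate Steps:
$\frac{1}{3346 + k{\left(-33,43 \right)}} = \frac{1}{3346 + \sqrt{\left(-33\right)^{2} + 43^{2}}} = \frac{1}{3346 + \sqrt{1089 + 1849}} = \frac{1}{3346 + \sqrt{2938}}$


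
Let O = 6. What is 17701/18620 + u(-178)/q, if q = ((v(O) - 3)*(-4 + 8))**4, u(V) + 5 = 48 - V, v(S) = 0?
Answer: 92790739/96526080 ≈ 0.96130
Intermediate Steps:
u(V) = 43 - V (u(V) = -5 + (48 - V) = 43 - V)
q = 20736 (q = ((0 - 3)*(-4 + 8))**4 = (-3*4)**4 = (-12)**4 = 20736)
17701/18620 + u(-178)/q = 17701/18620 + (43 - 1*(-178))/20736 = 17701*(1/18620) + (43 + 178)*(1/20736) = 17701/18620 + 221*(1/20736) = 17701/18620 + 221/20736 = 92790739/96526080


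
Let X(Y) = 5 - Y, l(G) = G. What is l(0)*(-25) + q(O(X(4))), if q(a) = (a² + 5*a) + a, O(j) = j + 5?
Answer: 72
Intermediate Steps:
O(j) = 5 + j
q(a) = a² + 6*a
l(0)*(-25) + q(O(X(4))) = 0*(-25) + (5 + (5 - 1*4))*(6 + (5 + (5 - 1*4))) = 0 + (5 + (5 - 4))*(6 + (5 + (5 - 4))) = 0 + (5 + 1)*(6 + (5 + 1)) = 0 + 6*(6 + 6) = 0 + 6*12 = 0 + 72 = 72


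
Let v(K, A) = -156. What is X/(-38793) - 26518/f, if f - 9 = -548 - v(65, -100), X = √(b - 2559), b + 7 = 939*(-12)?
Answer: 26518/383 - I*√13834/38793 ≈ 69.238 - 0.0030319*I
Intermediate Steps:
b = -11275 (b = -7 + 939*(-12) = -7 - 11268 = -11275)
X = I*√13834 (X = √(-11275 - 2559) = √(-13834) = I*√13834 ≈ 117.62*I)
f = -383 (f = 9 + (-548 - 1*(-156)) = 9 + (-548 + 156) = 9 - 392 = -383)
X/(-38793) - 26518/f = (I*√13834)/(-38793) - 26518/(-383) = (I*√13834)*(-1/38793) - 26518*(-1/383) = -I*√13834/38793 + 26518/383 = 26518/383 - I*√13834/38793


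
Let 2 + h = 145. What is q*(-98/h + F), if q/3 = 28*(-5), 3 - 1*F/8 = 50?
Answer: 22623720/143 ≈ 1.5821e+5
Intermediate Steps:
h = 143 (h = -2 + 145 = 143)
F = -376 (F = 24 - 8*50 = 24 - 400 = -376)
q = -420 (q = 3*(28*(-5)) = 3*(-140) = -420)
q*(-98/h + F) = -420*(-98/143 - 376) = -420*(-53866/143) = 22623720/143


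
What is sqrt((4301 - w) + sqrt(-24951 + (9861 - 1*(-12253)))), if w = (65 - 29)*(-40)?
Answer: sqrt(5741 + I*sqrt(2837)) ≈ 75.77 + 0.3515*I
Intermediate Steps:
w = -1440 (w = 36*(-40) = -1440)
sqrt((4301 - w) + sqrt(-24951 + (9861 - 1*(-12253)))) = sqrt((4301 - 1*(-1440)) + sqrt(-24951 + (9861 - 1*(-12253)))) = sqrt((4301 + 1440) + sqrt(-24951 + (9861 + 12253))) = sqrt(5741 + sqrt(-24951 + 22114)) = sqrt(5741 + sqrt(-2837)) = sqrt(5741 + I*sqrt(2837))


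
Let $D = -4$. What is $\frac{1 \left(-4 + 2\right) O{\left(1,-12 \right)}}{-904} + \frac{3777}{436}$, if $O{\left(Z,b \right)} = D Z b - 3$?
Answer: $\frac{215853}{24634} \approx 8.7624$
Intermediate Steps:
$O{\left(Z,b \right)} = -3 - 4 Z b$ ($O{\left(Z,b \right)} = - 4 Z b - 3 = -3 - 4 Z b$)
$\frac{1 \left(-4 + 2\right) O{\left(1,-12 \right)}}{-904} + \frac{3777}{436} = \frac{1 \left(-4 + 2\right) \left(-3 - 4 \left(-12\right)\right)}{-904} + \frac{3777}{436} = 1 \left(-2\right) \left(-3 + 48\right) \left(- \frac{1}{904}\right) + 3777 \cdot \frac{1}{436} = \left(-2\right) 45 \left(- \frac{1}{904}\right) + \frac{3777}{436} = \left(-90\right) \left(- \frac{1}{904}\right) + \frac{3777}{436} = \frac{45}{452} + \frac{3777}{436} = \frac{215853}{24634}$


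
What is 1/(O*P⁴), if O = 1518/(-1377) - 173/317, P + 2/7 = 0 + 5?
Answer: -12938989/10533130707 ≈ -0.0012284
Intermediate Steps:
P = 33/7 (P = -2/7 + (0 + 5) = -2/7 + 5 = 33/7 ≈ 4.7143)
O = -239809/145503 (O = 1518*(-1/1377) - 173*1/317 = -506/459 - 173/317 = -239809/145503 ≈ -1.6481)
1/(O*P⁴) = 1/(-239809*(33/7)⁴/145503) = 1/(-239809/145503*1185921/2401) = 1/(-10533130707/12938989) = -12938989/10533130707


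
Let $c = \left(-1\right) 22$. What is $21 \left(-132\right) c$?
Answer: $60984$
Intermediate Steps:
$c = -22$
$21 \left(-132\right) c = 21 \left(-132\right) \left(-22\right) = \left(-2772\right) \left(-22\right) = 60984$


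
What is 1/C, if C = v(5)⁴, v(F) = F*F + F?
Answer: 1/810000 ≈ 1.2346e-6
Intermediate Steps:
v(F) = F + F² (v(F) = F² + F = F + F²)
C = 810000 (C = (5*(1 + 5))⁴ = (5*6)⁴ = 30⁴ = 810000)
1/C = 1/810000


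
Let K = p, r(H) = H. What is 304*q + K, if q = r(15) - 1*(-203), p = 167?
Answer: 66439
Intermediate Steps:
K = 167
q = 218 (q = 15 - 1*(-203) = 15 + 203 = 218)
304*q + K = 304*218 + 167 = 66272 + 167 = 66439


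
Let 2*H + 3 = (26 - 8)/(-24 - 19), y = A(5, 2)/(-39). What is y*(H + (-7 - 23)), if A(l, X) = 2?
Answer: 909/559 ≈ 1.6261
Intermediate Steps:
y = -2/39 (y = 2/(-39) = 2*(-1/39) = -2/39 ≈ -0.051282)
H = -147/86 (H = -3/2 + ((26 - 8)/(-24 - 19))/2 = -3/2 + (18/(-43))/2 = -3/2 + (18*(-1/43))/2 = -3/2 + (½)*(-18/43) = -3/2 - 9/43 = -147/86 ≈ -1.7093)
y*(H + (-7 - 23)) = -2*(-147/86 + (-7 - 23))/39 = -2*(-147/86 - 30)/39 = -2/39*(-2727/86) = 909/559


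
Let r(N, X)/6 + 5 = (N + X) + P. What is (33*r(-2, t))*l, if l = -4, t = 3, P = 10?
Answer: -4752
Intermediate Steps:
r(N, X) = 30 + 6*N + 6*X (r(N, X) = -30 + 6*((N + X) + 10) = -30 + 6*(10 + N + X) = -30 + (60 + 6*N + 6*X) = 30 + 6*N + 6*X)
(33*r(-2, t))*l = (33*(30 + 6*(-2) + 6*3))*(-4) = (33*(30 - 12 + 18))*(-4) = (33*36)*(-4) = 1188*(-4) = -4752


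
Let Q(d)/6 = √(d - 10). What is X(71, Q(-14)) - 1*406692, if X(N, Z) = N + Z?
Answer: -406621 + 12*I*√6 ≈ -4.0662e+5 + 29.394*I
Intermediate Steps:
Q(d) = 6*√(-10 + d) (Q(d) = 6*√(d - 10) = 6*√(-10 + d))
X(71, Q(-14)) - 1*406692 = (71 + 6*√(-10 - 14)) - 1*406692 = (71 + 6*√(-24)) - 406692 = (71 + 6*(2*I*√6)) - 406692 = (71 + 12*I*√6) - 406692 = -406621 + 12*I*√6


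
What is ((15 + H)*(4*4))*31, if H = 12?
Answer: 13392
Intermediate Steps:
((15 + H)*(4*4))*31 = ((15 + 12)*(4*4))*31 = (27*16)*31 = 432*31 = 13392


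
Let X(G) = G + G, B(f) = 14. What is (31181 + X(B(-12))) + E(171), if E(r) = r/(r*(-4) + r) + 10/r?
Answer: 5336692/171 ≈ 31209.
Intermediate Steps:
X(G) = 2*G
E(r) = -⅓ + 10/r (E(r) = r/(-4*r + r) + 10/r = r/((-3*r)) + 10/r = r*(-1/(3*r)) + 10/r = -⅓ + 10/r)
(31181 + X(B(-12))) + E(171) = (31181 + 2*14) + (⅓)*(30 - 1*171)/171 = (31181 + 28) + (⅓)*(1/171)*(30 - 171) = 31209 + (⅓)*(1/171)*(-141) = 31209 - 47/171 = 5336692/171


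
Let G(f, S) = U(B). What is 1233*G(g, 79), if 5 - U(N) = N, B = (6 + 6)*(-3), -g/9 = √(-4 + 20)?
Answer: 50553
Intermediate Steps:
g = -36 (g = -9*√(-4 + 20) = -9*√16 = -9*4 = -36)
B = -36 (B = 12*(-3) = -36)
U(N) = 5 - N
G(f, S) = 41 (G(f, S) = 5 - 1*(-36) = 5 + 36 = 41)
1233*G(g, 79) = 1233*41 = 50553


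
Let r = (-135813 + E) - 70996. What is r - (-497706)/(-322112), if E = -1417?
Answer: -33536295509/161056 ≈ -2.0823e+5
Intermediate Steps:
r = -208226 (r = (-135813 - 1417) - 70996 = -137230 - 70996 = -208226)
r - (-497706)/(-322112) = -208226 - (-497706)/(-322112) = -208226 - (-497706)*(-1)/322112 = -208226 - 1*248853/161056 = -208226 - 248853/161056 = -33536295509/161056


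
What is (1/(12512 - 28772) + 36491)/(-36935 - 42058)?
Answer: -593343659/1284426180 ≈ -0.46195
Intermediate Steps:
(1/(12512 - 28772) + 36491)/(-36935 - 42058) = (1/(-16260) + 36491)/(-78993) = (-1/16260 + 36491)*(-1/78993) = (593343659/16260)*(-1/78993) = -593343659/1284426180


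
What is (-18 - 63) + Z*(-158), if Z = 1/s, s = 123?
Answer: -10121/123 ≈ -82.285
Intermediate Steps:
Z = 1/123 ≈ 0.0081301
(-18 - 63) + Z*(-158) = (-18 - 63) + (1/123)*(-158) = -81 - 158/123 = -10121/123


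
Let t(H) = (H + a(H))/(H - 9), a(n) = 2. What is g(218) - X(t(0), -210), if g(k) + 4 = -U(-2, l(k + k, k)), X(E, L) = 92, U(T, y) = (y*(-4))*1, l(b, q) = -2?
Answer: -104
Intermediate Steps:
t(H) = (2 + H)/(-9 + H) (t(H) = (H + 2)/(H - 9) = (2 + H)/(-9 + H))
U(T, y) = -4*y (U(T, y) = -4*y*1 = -4*y)
g(k) = -12 (g(k) = -4 - (-4)*(-2) = -4 - 1*8 = -4 - 8 = -12)
g(218) - X(t(0), -210) = -12 - 1*92 = -12 - 92 = -104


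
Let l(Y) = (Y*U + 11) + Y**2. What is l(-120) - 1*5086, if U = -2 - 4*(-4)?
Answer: 7645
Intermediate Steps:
U = 14 (U = -2 + 16 = 14)
l(Y) = 11 + Y**2 + 14*Y (l(Y) = (Y*14 + 11) + Y**2 = (14*Y + 11) + Y**2 = (11 + 14*Y) + Y**2 = 11 + Y**2 + 14*Y)
l(-120) - 1*5086 = (11 + (-120)**2 + 14*(-120)) - 1*5086 = (11 + 14400 - 1680) - 5086 = 12731 - 5086 = 7645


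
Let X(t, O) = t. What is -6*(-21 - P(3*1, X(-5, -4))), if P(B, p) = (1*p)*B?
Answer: 36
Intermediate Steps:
P(B, p) = B*p (P(B, p) = p*B = B*p)
-6*(-21 - P(3*1, X(-5, -4))) = -6*(-21 - 3*1*(-5)) = -6*(-21 - 3*(-5)) = -6*(-21 - 1*(-15)) = -6*(-21 + 15) = -6*(-6) = 36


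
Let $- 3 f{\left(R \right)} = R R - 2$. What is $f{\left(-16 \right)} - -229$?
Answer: $\frac{433}{3} \approx 144.33$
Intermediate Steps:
$f{\left(R \right)} = \frac{2}{3} - \frac{R^{2}}{3}$ ($f{\left(R \right)} = - \frac{R R - 2}{3} = - \frac{R^{2} - 2}{3} = - \frac{-2 + R^{2}}{3} = \frac{2}{3} - \frac{R^{2}}{3}$)
$f{\left(-16 \right)} - -229 = \left(\frac{2}{3} - \frac{\left(-16\right)^{2}}{3}\right) - -229 = \left(\frac{2}{3} - \frac{256}{3}\right) + 229 = - \frac{254}{3} + 229 = \frac{433}{3}$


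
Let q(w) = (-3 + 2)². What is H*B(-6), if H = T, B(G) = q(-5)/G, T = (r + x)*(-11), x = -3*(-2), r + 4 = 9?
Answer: 121/6 ≈ 20.167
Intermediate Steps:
r = 5 (r = -4 + 9 = 5)
q(w) = 1 (q(w) = (-1)² = 1)
x = 6
T = -121 (T = (5 + 6)*(-11) = 11*(-11) = -121)
B(G) = 1/G
H = -121
H*B(-6) = -121/(-6) = -121*(-⅙) = 121/6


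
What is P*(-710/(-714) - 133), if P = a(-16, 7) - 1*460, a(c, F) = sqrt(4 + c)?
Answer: 21677960/357 - 94252*I*sqrt(3)/357 ≈ 60723.0 - 457.28*I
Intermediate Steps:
P = -460 + 2*I*sqrt(3) (P = sqrt(4 - 16) - 1*460 = sqrt(-12) - 460 = 2*I*sqrt(3) - 460 = -460 + 2*I*sqrt(3) ≈ -460.0 + 3.4641*I)
P*(-710/(-714) - 133) = (-460 + 2*I*sqrt(3))*(-710/(-714) - 133) = (-460 + 2*I*sqrt(3))*(-710*(-1/714) - 133) = (-460 + 2*I*sqrt(3))*(355/357 - 133) = (-460 + 2*I*sqrt(3))*(-47126/357) = 21677960/357 - 94252*I*sqrt(3)/357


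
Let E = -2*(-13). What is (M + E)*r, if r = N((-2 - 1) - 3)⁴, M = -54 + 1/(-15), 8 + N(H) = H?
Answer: -16173136/15 ≈ -1.0782e+6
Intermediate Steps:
N(H) = -8 + H
M = -811/15 (M = -54 - 1/15 = -811/15 ≈ -54.067)
r = 38416 (r = (-8 + ((-2 - 1) - 3))⁴ = (-8 + (-3 - 3))⁴ = (-8 - 6)⁴ = (-14)⁴ = 38416)
E = 26
(M + E)*r = (-811/15 + 26)*38416 = -421/15*38416 = -16173136/15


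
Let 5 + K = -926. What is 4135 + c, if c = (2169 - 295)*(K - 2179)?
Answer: -5824005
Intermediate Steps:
K = -931 (K = -5 - 926 = -931)
c = -5828140 (c = (2169 - 295)*(-931 - 2179) = 1874*(-3110) = -5828140)
4135 + c = 4135 - 5828140 = -5824005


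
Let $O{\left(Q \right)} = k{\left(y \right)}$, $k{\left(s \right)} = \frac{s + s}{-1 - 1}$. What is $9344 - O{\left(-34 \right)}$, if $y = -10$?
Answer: $9334$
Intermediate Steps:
$k{\left(s \right)} = - s$ ($k{\left(s \right)} = \frac{2 s}{-2} = 2 s \left(- \frac{1}{2}\right) = - s$)
$O{\left(Q \right)} = 10$ ($O{\left(Q \right)} = \left(-1\right) \left(-10\right) = 10$)
$9344 - O{\left(-34 \right)} = 9344 - 10 = 9334$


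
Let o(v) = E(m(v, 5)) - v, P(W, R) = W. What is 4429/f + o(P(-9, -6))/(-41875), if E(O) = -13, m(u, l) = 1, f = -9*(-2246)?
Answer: 185545231/846461250 ≈ 0.21920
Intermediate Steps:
f = 20214
o(v) = -13 - v
4429/f + o(P(-9, -6))/(-41875) = 4429/20214 + (-13 - 1*(-9))/(-41875) = 4429*(1/20214) + (-13 + 9)*(-1/41875) = 4429/20214 - 4*(-1/41875) = 4429/20214 + 4/41875 = 185545231/846461250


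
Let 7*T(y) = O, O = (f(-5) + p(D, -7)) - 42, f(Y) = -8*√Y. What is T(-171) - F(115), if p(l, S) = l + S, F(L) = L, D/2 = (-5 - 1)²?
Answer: -782/7 - 8*I*√5/7 ≈ -111.71 - 2.5555*I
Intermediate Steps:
D = 72 (D = 2*(-5 - 1)² = 2*(-6)² = 2*36 = 72)
p(l, S) = S + l
O = 23 - 8*I*√5 (O = (-8*I*√5 + (-7 + 72)) - 42 = (-8*I*√5 + 65) - 42 = (65 - 8*I*√5) - 42 = 23 - 8*I*√5 ≈ 23.0 - 17.889*I)
T(y) = 23/7 - 8*I*√5/7 (T(y) = (23 - 8*I*√5)/7 = 23/7 - 8*I*√5/7)
T(-171) - F(115) = (23/7 - 8*I*√5/7) - 1*115 = (23/7 - 8*I*√5/7) - 115 = -782/7 - 8*I*√5/7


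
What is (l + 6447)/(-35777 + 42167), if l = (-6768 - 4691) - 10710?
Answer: -7861/3195 ≈ -2.4604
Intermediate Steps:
l = -22169 (l = -11459 - 10710 = -22169)
(l + 6447)/(-35777 + 42167) = (-22169 + 6447)/(-35777 + 42167) = -15722/6390 = -15722*1/6390 = -7861/3195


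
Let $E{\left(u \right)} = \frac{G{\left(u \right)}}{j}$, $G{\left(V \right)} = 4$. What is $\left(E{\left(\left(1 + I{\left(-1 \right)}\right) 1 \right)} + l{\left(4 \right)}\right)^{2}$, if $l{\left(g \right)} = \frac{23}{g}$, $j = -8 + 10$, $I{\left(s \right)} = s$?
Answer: $\frac{961}{16} \approx 60.063$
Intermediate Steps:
$j = 2$
$E{\left(u \right)} = 2$ ($E{\left(u \right)} = \frac{4}{2} = 4 \cdot \frac{1}{2} = 2$)
$\left(E{\left(\left(1 + I{\left(-1 \right)}\right) 1 \right)} + l{\left(4 \right)}\right)^{2} = \left(2 + \frac{23}{4}\right)^{2} = \left(\frac{31}{4}\right)^{2} = \frac{961}{16}$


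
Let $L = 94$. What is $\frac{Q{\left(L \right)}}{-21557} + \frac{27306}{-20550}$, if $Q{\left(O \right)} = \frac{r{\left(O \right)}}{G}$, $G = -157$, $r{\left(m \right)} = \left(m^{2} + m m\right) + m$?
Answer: $- \frac{15341778849}{11591737825} \approx -1.3235$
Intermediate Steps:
$r{\left(m \right)} = m + 2 m^{2}$ ($r{\left(m \right)} = \left(m^{2} + m^{2}\right) + m = 2 m^{2} + m = m + 2 m^{2}$)
$Q{\left(O \right)} = - \frac{O \left(1 + 2 O\right)}{157}$ ($Q{\left(O \right)} = \frac{O \left(1 + 2 O\right)}{-157} = O \left(1 + 2 O\right) \left(- \frac{1}{157}\right) = - \frac{O \left(1 + 2 O\right)}{157}$)
$\frac{Q{\left(L \right)}}{-21557} + \frac{27306}{-20550} = \frac{\left(- \frac{1}{157}\right) 94 \left(1 + 2 \cdot 94\right)}{-21557} + \frac{27306}{-20550} = \left(- \frac{1}{157}\right) 94 \left(1 + 188\right) \left(- \frac{1}{21557}\right) + 27306 \left(- \frac{1}{20550}\right) = \left(- \frac{1}{157}\right) 94 \cdot 189 \left(- \frac{1}{21557}\right) - \frac{4551}{3425} = \left(- \frac{17766}{157}\right) \left(- \frac{1}{21557}\right) - \frac{4551}{3425} = \frac{17766}{3384449} - \frac{4551}{3425} = - \frac{15341778849}{11591737825}$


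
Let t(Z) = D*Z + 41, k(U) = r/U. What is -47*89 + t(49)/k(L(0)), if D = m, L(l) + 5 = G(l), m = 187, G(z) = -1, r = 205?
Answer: -912739/205 ≈ -4452.4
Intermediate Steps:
L(l) = -6 (L(l) = -5 - 1 = -6)
D = 187
k(U) = 205/U
t(Z) = 41 + 187*Z (t(Z) = 187*Z + 41 = 41 + 187*Z)
-47*89 + t(49)/k(L(0)) = -47*89 + (41 + 187*49)/((205/(-6))) = -4183 + (41 + 9163)/((205*(-⅙))) = -4183 + 9204/(-205/6) = -4183 + 9204*(-6/205) = -4183 - 55224/205 = -912739/205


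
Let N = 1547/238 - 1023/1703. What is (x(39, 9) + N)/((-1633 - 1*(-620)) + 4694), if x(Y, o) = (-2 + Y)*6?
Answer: 776225/12537486 ≈ 0.061912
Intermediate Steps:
N = 20093/3406 (N = 1547*(1/238) - 1023*1/1703 = 13/2 - 1023/1703 = 20093/3406 ≈ 5.8993)
x(Y, o) = -12 + 6*Y
(x(39, 9) + N)/((-1633 - 1*(-620)) + 4694) = ((-12 + 6*39) + 20093/3406)/((-1633 - 1*(-620)) + 4694) = ((-12 + 234) + 20093/3406)/((-1633 + 620) + 4694) = (222 + 20093/3406)/(-1013 + 4694) = (776225/3406)/3681 = (776225/3406)*(1/3681) = 776225/12537486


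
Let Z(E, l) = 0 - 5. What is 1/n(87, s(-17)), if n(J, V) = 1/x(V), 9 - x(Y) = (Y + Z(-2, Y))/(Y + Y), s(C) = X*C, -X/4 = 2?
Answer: 2317/272 ≈ 8.5184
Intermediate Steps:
X = -8 (X = -4*2 = -8)
Z(E, l) = -5
s(C) = -8*C
x(Y) = 9 - (-5 + Y)/(2*Y) (x(Y) = 9 - (Y - 5)/(Y + Y) = 9 - (-5 + Y)/(2*Y))
n(J, V) = 2*V/(5 + 17*V) (n(J, V) = 1/((5 + 17*V)/(2*V)) = 2*V/(5 + 17*V))
1/n(87, s(-17)) = 1/(2*(-8*(-17))/(5 + 17*(-8*(-17)))) = 1/(2*136/(5 + 17*136)) = 1/(2*136/(5 + 2312)) = 1/(2*136/2317) = 1/(2*136*(1/2317)) = 1/(272/2317) = 2317/272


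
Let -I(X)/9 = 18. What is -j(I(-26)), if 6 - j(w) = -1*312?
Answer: -318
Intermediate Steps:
I(X) = -162 (I(X) = -9*18 = -162)
j(w) = 318 (j(w) = 6 - (-1)*312 = 6 - 1*(-312) = 6 + 312 = 318)
-j(I(-26)) = -1*318 = -318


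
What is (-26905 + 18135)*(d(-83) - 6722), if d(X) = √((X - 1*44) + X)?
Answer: 58951940 - 8770*I*√210 ≈ 5.8952e+7 - 1.2709e+5*I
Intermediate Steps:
d(X) = √(-44 + 2*X) (d(X) = √((X - 44) + X) = √((-44 + X) + X) = √(-44 + 2*X))
(-26905 + 18135)*(d(-83) - 6722) = (-26905 + 18135)*(√(-44 + 2*(-83)) - 6722) = -8770*(√(-44 - 166) - 6722) = -8770*(√(-210) - 6722) = -8770*(I*√210 - 6722) = -8770*(-6722 + I*√210) = 58951940 - 8770*I*√210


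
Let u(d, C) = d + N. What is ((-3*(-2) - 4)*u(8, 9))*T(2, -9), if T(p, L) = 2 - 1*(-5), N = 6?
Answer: 196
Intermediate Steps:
u(d, C) = 6 + d (u(d, C) = d + 6 = 6 + d)
T(p, L) = 7 (T(p, L) = 2 + 5 = 7)
((-3*(-2) - 4)*u(8, 9))*T(2, -9) = ((-3*(-2) - 4)*(6 + 8))*7 = ((6 - 4)*14)*7 = (2*14)*7 = 28*7 = 196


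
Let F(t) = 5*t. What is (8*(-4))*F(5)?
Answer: -800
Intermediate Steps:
(8*(-4))*F(5) = (8*(-4))*(5*5) = -32*25 = -800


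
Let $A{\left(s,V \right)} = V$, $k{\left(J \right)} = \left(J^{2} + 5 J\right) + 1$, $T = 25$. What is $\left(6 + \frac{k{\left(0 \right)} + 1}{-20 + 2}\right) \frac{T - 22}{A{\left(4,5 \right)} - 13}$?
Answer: $- \frac{53}{24} \approx -2.2083$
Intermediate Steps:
$k{\left(J \right)} = 1 + J^{2} + 5 J$
$\left(6 + \frac{k{\left(0 \right)} + 1}{-20 + 2}\right) \frac{T - 22}{A{\left(4,5 \right)} - 13} = \left(6 + \frac{\left(1 + 0^{2} + 5 \cdot 0\right) + 1}{-20 + 2}\right) \frac{25 - 22}{5 - 13} = \left(6 + \frac{\left(1 + 0 + 0\right) + 1}{-18}\right) \frac{3}{-8} = \left(6 + \left(1 + 1\right) \left(- \frac{1}{18}\right)\right) 3 \left(- \frac{1}{8}\right) = \left(6 + 2 \left(- \frac{1}{18}\right)\right) \left(- \frac{3}{8}\right) = \left(6 - \frac{1}{9}\right) \left(- \frac{3}{8}\right) = \frac{53}{9} \left(- \frac{3}{8}\right) = - \frac{53}{24}$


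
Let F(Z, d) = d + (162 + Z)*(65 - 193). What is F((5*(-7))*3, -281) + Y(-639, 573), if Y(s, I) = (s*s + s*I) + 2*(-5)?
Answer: 34587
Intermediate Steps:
Y(s, I) = -10 + s**2 + I*s (Y(s, I) = (s**2 + I*s) - 10 = -10 + s**2 + I*s)
F(Z, d) = -20736 + d - 128*Z (F(Z, d) = d + (162 + Z)*(-128) = d + (-20736 - 128*Z) = -20736 + d - 128*Z)
F((5*(-7))*3, -281) + Y(-639, 573) = (-20736 - 281 - 128*5*(-7)*3) + (-10 + (-639)**2 + 573*(-639)) = (-20736 - 281 - (-4480)*3) + (-10 + 408321 - 366147) = (-20736 - 281 - 128*(-105)) + 42164 = (-20736 - 281 + 13440) + 42164 = -7577 + 42164 = 34587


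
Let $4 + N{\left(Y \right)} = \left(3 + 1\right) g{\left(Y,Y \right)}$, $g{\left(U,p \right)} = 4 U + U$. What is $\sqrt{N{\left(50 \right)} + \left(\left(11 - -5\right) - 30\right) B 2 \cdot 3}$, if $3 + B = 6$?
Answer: $2 \sqrt{186} \approx 27.276$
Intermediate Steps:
$B = 3$ ($B = -3 + 6 = 3$)
$g{\left(U,p \right)} = 5 U$
$N{\left(Y \right)} = -4 + 20 Y$ ($N{\left(Y \right)} = -4 + \left(3 + 1\right) 5 Y = -4 + 4 \cdot 5 Y = -4 + 20 Y$)
$\sqrt{N{\left(50 \right)} + \left(\left(11 - -5\right) - 30\right) B 2 \cdot 3} = \sqrt{\left(-4 + 20 \cdot 50\right) + \left(\left(11 - -5\right) - 30\right) 3 \cdot 2 \cdot 3} = \sqrt{\left(-4 + 1000\right) + \left(\left(11 + 5\right) - 30\right) 6 \cdot 3} = \sqrt{996 + \left(16 - 30\right) 18} = \sqrt{996 - 252} = \sqrt{744} = 2 \sqrt{186}$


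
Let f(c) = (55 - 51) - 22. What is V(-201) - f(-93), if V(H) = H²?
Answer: 40419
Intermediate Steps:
f(c) = -18 (f(c) = 4 - 22 = -18)
V(-201) - f(-93) = (-201)² - 1*(-18) = 40401 + 18 = 40419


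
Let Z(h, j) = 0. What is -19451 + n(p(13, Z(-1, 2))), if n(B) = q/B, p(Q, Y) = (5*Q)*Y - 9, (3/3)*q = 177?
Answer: -58412/3 ≈ -19471.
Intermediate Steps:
q = 177
p(Q, Y) = -9 + 5*Q*Y (p(Q, Y) = 5*Q*Y - 9 = -9 + 5*Q*Y)
n(B) = 177/B
-19451 + n(p(13, Z(-1, 2))) = -19451 + 177/(-9 + 5*13*0) = -19451 + 177/(-9 + 0) = -19451 + 177/(-9) = -19451 + 177*(-⅑) = -19451 - 59/3 = -58412/3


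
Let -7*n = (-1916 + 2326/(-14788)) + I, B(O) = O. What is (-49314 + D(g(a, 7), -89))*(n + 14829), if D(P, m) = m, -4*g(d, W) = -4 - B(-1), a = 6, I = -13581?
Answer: -43578651248289/51758 ≈ -8.4197e+8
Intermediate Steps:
g(d, W) = 3/4 (g(d, W) = -(-4 - 1*(-1))/4 = -(-4 + 1)/4 = -1/4*(-3) = 3/4)
n = 114585981/51758 (n = -((-1916 + 2326/(-14788)) - 13581)/7 = -((-1916 + 2326*(-1/14788)) - 13581)/7 = -((-1916 - 1163/7394) - 13581)/7 = -(-14168067/7394 - 13581)/7 = -1/7*(-114585981/7394) = 114585981/51758 ≈ 2213.9)
(-49314 + D(g(a, 7), -89))*(n + 14829) = (-49314 - 89)*(114585981/51758 + 14829) = -49403*882105363/51758 = -43578651248289/51758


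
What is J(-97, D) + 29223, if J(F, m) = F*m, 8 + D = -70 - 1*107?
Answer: 47168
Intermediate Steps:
D = -185 (D = -8 + (-70 - 1*107) = -8 + (-70 - 107) = -8 - 177 = -185)
J(-97, D) + 29223 = -97*(-185) + 29223 = 17945 + 29223 = 47168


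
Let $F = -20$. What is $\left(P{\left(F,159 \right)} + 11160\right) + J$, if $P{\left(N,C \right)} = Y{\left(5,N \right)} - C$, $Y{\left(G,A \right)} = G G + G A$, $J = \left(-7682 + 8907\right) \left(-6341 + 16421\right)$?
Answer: $12358926$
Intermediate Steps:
$J = 12348000$ ($J = 1225 \cdot 10080 = 12348000$)
$Y{\left(G,A \right)} = G^{2} + A G$
$P{\left(N,C \right)} = 25 - C + 5 N$ ($P{\left(N,C \right)} = 5 \left(N + 5\right) - C = 5 \left(5 + N\right) - C = \left(25 + 5 N\right) - C = 25 - C + 5 N$)
$\left(P{\left(F,159 \right)} + 11160\right) + J = \left(\left(25 - 159 + 5 \left(-20\right)\right) + 11160\right) + 12348000 = \left(\left(25 - 159 - 100\right) + 11160\right) + 12348000 = \left(-234 + 11160\right) + 12348000 = 10926 + 12348000 = 12358926$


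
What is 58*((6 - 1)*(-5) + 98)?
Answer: 4234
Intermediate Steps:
58*((6 - 1)*(-5) + 98) = 58*(5*(-5) + 98) = 58*(-25 + 98) = 58*73 = 4234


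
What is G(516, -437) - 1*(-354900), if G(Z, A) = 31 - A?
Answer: 355368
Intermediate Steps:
G(516, -437) - 1*(-354900) = (31 - 1*(-437)) - 1*(-354900) = (31 + 437) + 354900 = 468 + 354900 = 355368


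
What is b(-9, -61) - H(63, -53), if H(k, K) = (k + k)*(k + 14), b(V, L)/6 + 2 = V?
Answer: -9768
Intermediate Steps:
b(V, L) = -12 + 6*V
H(k, K) = 2*k*(14 + k) (H(k, K) = (2*k)*(14 + k) = 2*k*(14 + k))
b(-9, -61) - H(63, -53) = (-12 + 6*(-9)) - 2*63*(14 + 63) = (-12 - 54) - 2*63*77 = -66 - 1*9702 = -66 - 9702 = -9768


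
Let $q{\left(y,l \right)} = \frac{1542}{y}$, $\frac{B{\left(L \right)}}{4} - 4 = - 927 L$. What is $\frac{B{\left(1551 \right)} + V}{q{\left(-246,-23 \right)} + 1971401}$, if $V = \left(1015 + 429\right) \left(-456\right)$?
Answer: $- \frac{65697949}{20206796} \approx -3.2513$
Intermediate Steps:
$B{\left(L \right)} = 16 - 3708 L$ ($B{\left(L \right)} = 16 + 4 \left(- 927 L\right) = 16 - 3708 L$)
$V = -658464$ ($V = 1444 \left(-456\right) = -658464$)
$\frac{B{\left(1551 \right)} + V}{q{\left(-246,-23 \right)} + 1971401} = \frac{\left(16 - 5751108\right) - 658464}{\frac{1542}{-246} + 1971401} = \frac{\left(16 - 5751108\right) - 658464}{1542 \left(- \frac{1}{246}\right) + 1971401} = \frac{-5751092 - 658464}{- \frac{257}{41} + 1971401} = - \frac{6409556}{\frac{80827184}{41}} = \left(-6409556\right) \frac{41}{80827184} = - \frac{65697949}{20206796}$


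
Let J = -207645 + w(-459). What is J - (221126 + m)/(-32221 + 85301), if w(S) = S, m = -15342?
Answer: -1380795763/6635 ≈ -2.0811e+5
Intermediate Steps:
J = -208104 (J = -207645 - 459 = -208104)
J - (221126 + m)/(-32221 + 85301) = -208104 - (221126 - 15342)/(-32221 + 85301) = -208104 - 205784/53080 = -208104 - 1*25723/6635 = -208104 - 25723/6635 = -1380795763/6635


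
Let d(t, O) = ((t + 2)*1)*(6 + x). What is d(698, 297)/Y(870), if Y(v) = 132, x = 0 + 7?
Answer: 2275/33 ≈ 68.939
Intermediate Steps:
x = 7
d(t, O) = 26 + 13*t (d(t, O) = ((t + 2)*1)*(6 + 7) = ((2 + t)*1)*13 = (2 + t)*13 = 26 + 13*t)
d(698, 297)/Y(870) = (26 + 13*698)/132 = (26 + 9074)*(1/132) = 9100*(1/132) = 2275/33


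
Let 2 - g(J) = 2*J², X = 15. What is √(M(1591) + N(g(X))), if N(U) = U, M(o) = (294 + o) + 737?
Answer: √2174 ≈ 46.626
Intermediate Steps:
M(o) = 1031 + o
g(J) = 2 - 2*J²
√(M(1591) + N(g(X))) = √((1031 + 1591) + (2 - 2*15²)) = √(2622 + (2 - 2*225)) = √(2622 + (2 - 450)) = √(2622 - 448) = √2174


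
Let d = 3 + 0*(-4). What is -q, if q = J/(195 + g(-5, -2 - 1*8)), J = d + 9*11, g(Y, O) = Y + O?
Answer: -17/30 ≈ -0.56667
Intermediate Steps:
d = 3 (d = 3 + 0 = 3)
g(Y, O) = O + Y
J = 102 (J = 3 + 9*11 = 3 + 99 = 102)
q = 17/30 (q = 102/(195 + ((-2 - 1*8) - 5)) = 102/(195 + ((-2 - 8) - 5)) = 102/(195 + (-10 - 5)) = 102/(195 - 15) = 102/180 = (1/180)*102 = 17/30 ≈ 0.56667)
-q = -1*17/30 = -17/30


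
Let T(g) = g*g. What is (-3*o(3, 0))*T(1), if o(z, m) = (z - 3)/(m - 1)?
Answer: 0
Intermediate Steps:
o(z, m) = (-3 + z)/(-1 + m)
T(g) = g**2
(-3*o(3, 0))*T(1) = -3*(-3 + 3)/(-1 + 0)*1**2 = -3*0/(-1)*1 = -(-3)*0*1 = -3*0*1 = 0*1 = 0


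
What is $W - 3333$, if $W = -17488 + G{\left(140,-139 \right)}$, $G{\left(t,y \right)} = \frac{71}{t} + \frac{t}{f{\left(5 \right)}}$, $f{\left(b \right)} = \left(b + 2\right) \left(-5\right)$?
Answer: $- \frac{2915429}{140} \approx -20825.0$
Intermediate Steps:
$f{\left(b \right)} = -10 - 5 b$ ($f{\left(b \right)} = \left(2 + b\right) \left(-5\right) = -10 - 5 b$)
$G{\left(t,y \right)} = \frac{71}{t} - \frac{t}{35}$ ($G{\left(t,y \right)} = \frac{71}{t} + \frac{t}{-10 - 25} = \frac{71}{t} + \frac{t}{-35} = \frac{71}{t} + t \left(- \frac{1}{35}\right) = \frac{71}{t} - \frac{t}{35}$)
$W = - \frac{2448809}{140}$ ($W = -17488 + \left(\frac{71}{140} - 4\right) = -17488 - \frac{489}{140} = - \frac{2448809}{140} \approx -17492.0$)
$W - 3333 = - \frac{2448809}{140} - 3333 = - \frac{2915429}{140}$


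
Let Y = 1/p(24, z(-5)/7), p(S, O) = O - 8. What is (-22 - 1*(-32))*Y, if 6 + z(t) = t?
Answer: -70/67 ≈ -1.0448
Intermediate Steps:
z(t) = -6 + t
p(S, O) = -8 + O
Y = -7/67 (Y = 1/(-8 + (-6 - 5)/7) = 1/(-8 - 11*⅐) = 1/(-8 - 11/7) = 1/(-67/7) = -7/67 ≈ -0.10448)
(-22 - 1*(-32))*Y = (-22 - 1*(-32))*(-7/67) = (-22 + 32)*(-7/67) = 10*(-7/67) = -70/67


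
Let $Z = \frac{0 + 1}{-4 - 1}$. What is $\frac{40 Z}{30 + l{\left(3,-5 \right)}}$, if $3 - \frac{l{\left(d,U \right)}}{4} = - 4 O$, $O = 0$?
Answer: $- \frac{4}{21} \approx -0.19048$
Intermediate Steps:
$Z = - \frac{1}{5}$ ($Z = 1 \frac{1}{-5} = 1 \left(- \frac{1}{5}\right) = - \frac{1}{5} \approx -0.2$)
$l{\left(d,U \right)} = 12$ ($l{\left(d,U \right)} = 12 - 4 \left(\left(-4\right) 0\right) = 12 - 0 = 12 + 0 = 12$)
$\frac{40 Z}{30 + l{\left(3,-5 \right)}} = \frac{40 \left(- \frac{1}{5}\right)}{30 + 12} = - \frac{8}{42} = \left(-8\right) \frac{1}{42} = - \frac{4}{21}$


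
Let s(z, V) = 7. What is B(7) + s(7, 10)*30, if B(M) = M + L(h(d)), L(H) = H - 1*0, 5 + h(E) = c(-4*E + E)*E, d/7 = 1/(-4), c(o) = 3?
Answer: 827/4 ≈ 206.75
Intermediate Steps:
d = -7/4 (d = 7/(-4) = 7*(-1/4) = -7/4 ≈ -1.7500)
h(E) = -5 + 3*E
L(H) = H (L(H) = H + 0 = H)
B(M) = -41/4 + M (B(M) = M + (-5 + 3*(-7/4)) = M + (-5 - 21/4) = M - 41/4 = -41/4 + M)
B(7) + s(7, 10)*30 = (-41/4 + 7) + 7*30 = -13/4 + 210 = 827/4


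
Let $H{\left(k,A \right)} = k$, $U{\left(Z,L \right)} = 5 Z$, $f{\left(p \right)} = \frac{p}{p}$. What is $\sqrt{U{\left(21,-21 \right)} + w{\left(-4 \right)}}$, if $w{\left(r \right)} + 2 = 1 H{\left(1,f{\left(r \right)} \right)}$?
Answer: $2 \sqrt{26} \approx 10.198$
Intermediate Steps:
$f{\left(p \right)} = 1$
$w{\left(r \right)} = -1$ ($w{\left(r \right)} = -2 + 1 \cdot 1 = -2 + 1 = -1$)
$\sqrt{U{\left(21,-21 \right)} + w{\left(-4 \right)}} = \sqrt{5 \cdot 21 - 1} = \sqrt{105 - 1} = \sqrt{104} = 2 \sqrt{26}$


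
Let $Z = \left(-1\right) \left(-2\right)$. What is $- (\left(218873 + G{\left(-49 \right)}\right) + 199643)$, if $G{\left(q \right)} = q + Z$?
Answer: $-418469$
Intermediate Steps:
$Z = 2$
$G{\left(q \right)} = 2 + q$ ($G{\left(q \right)} = q + 2 = 2 + q$)
$- (\left(218873 + G{\left(-49 \right)}\right) + 199643) = - (\left(218873 + \left(2 - 49\right)\right) + 199643) = - (\left(218873 - 47\right) + 199643) = - (218826 + 199643) = \left(-1\right) 418469 = -418469$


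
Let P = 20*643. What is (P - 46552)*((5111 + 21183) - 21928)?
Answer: -147099272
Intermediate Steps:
P = 12860
(P - 46552)*((5111 + 21183) - 21928) = (12860 - 46552)*((5111 + 21183) - 21928) = -33692*(26294 - 21928) = -33692*4366 = -147099272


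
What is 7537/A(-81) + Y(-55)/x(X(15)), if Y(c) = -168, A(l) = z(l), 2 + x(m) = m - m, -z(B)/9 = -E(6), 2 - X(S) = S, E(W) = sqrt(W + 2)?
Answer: 84 + 7537*sqrt(2)/36 ≈ 380.08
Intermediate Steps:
E(W) = sqrt(2 + W)
X(S) = 2 - S
z(B) = 18*sqrt(2) (z(B) = -(-9)*sqrt(2 + 6) = -(-9)*sqrt(8) = -(-9)*2*sqrt(2) = -(-18)*sqrt(2) = 18*sqrt(2))
x(m) = -2 (x(m) = -2 + (m - m) = -2 + 0 = -2)
A(l) = 18*sqrt(2)
7537/A(-81) + Y(-55)/x(X(15)) = 7537/((18*sqrt(2))) - 168/(-2) = 7537*(sqrt(2)/36) - 168*(-1/2) = 7537*sqrt(2)/36 + 84 = 84 + 7537*sqrt(2)/36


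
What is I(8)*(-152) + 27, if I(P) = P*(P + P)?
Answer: -19429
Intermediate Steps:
I(P) = 2*P² (I(P) = P*(2*P) = 2*P²)
I(8)*(-152) + 27 = (2*8²)*(-152) + 27 = (2*64)*(-152) + 27 = 128*(-152) + 27 = -19456 + 27 = -19429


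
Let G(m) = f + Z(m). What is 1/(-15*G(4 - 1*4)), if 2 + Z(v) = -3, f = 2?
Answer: 1/45 ≈ 0.022222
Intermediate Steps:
Z(v) = -5 (Z(v) = -2 - 3 = -5)
G(m) = -3 (G(m) = 2 - 5 = -3)
1/(-15*G(4 - 1*4)) = 1/(-15*(-3)) = 1/45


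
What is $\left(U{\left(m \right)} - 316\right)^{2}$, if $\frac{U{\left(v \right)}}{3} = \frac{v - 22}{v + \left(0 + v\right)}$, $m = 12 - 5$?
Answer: $\frac{19971961}{196} \approx 1.019 \cdot 10^{5}$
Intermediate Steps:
$m = 7$
$U{\left(v \right)} = \frac{3 \left(-22 + v\right)}{2 v}$ ($U{\left(v \right)} = 3 \frac{v - 22}{v + \left(0 + v\right)} = 3 \frac{-22 + v}{v + v} = 3 \frac{-22 + v}{2 v} = \frac{3 \left(-22 + v\right)}{2 v}$)
$\left(U{\left(m \right)} - 316\right)^{2} = \left(\left(\frac{3}{2} - \frac{33}{7}\right) - 316\right)^{2} = \left(- \frac{45}{14} - 316\right)^{2} = \left(- \frac{4469}{14}\right)^{2} = \frac{19971961}{196}$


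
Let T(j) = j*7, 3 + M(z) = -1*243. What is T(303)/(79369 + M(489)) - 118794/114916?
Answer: -4577800413/4546249334 ≈ -1.0069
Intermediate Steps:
M(z) = -246 (M(z) = -3 - 1*243 = -3 - 243 = -246)
T(j) = 7*j
T(303)/(79369 + M(489)) - 118794/114916 = (7*303)/(79369 - 246) - 118794/114916 = 2121/79123 - 118794*1/114916 = 2121*(1/79123) - 59397/57458 = 2121/79123 - 59397/57458 = -4577800413/4546249334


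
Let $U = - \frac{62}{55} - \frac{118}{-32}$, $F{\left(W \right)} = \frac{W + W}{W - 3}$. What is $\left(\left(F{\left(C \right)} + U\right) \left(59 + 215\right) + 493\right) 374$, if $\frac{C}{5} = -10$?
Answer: $\frac{678500481}{1060} \approx 6.401 \cdot 10^{5}$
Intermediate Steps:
$C = -50$ ($C = 5 \left(-10\right) = -50$)
$F{\left(W \right)} = \frac{2 W}{-3 + W}$
$U = \frac{2253}{880}$ ($U = \left(-62\right) \frac{1}{55} - - \frac{59}{16} = - \frac{62}{55} + \frac{59}{16} = \frac{2253}{880} \approx 2.5602$)
$\left(\left(F{\left(C \right)} + U\right) \left(59 + 215\right) + 493\right) 374 = \left(\left(2 \left(-50\right) \frac{1}{-3 - 50} + \frac{2253}{880}\right) \left(59 + 215\right) + 493\right) 374 = \left(\left(2 \left(-50\right) \frac{1}{-53} + \frac{2253}{880}\right) 274 + 493\right) 374 = \left(\left(2 \left(-50\right) \left(- \frac{1}{53}\right) + \frac{2253}{880}\right) 274 + 493\right) 374 = \left(\left(\frac{100}{53} + \frac{2253}{880}\right) 274 + 493\right) 374 = \left(\frac{207409}{46640} \cdot 274 + 493\right) 374 = \left(\frac{28415033}{23320} + 493\right) 374 = \frac{39911793}{23320} \cdot 374 = \frac{678500481}{1060}$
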